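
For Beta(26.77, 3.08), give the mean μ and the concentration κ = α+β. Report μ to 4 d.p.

κ = α+β = 26.77+3.08 = 29.85; μ = α/κ = 26.77/29.85 = 0.8968.

μ = 0.8968, κ = 29.85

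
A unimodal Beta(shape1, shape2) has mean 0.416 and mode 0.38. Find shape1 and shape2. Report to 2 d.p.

shape1 = 2.77, shape2 = 3.89

Let s = shape1+shape2. Mean gives shape1 = μs = 0.416s; mode gives (shape1−1)/(s−2) = 0.38.
Substituting: 0.416s − 1 = 0.38(s−2) = 0.38s − 0.76, so 0.036s = 0.24 and s = 6.6667.
Then shape1 = 0.416×6.6667 = 2.77 and shape2 = s−shape1 = 3.89.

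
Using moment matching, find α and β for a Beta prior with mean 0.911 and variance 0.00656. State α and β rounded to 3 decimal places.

Let s = α+β. The Beta variance is μ(1−μ)/(s+1).
So s+1 = μ(1−μ)/σ² = (0.911×0.089)/0.00656 = 0.081079/0.00656 = 12.3596, giving s = 11.3596.
Then α = μs = 0.911×11.3596 = 10.349 and β = (1−μ)s = 0.089×11.3596 = 1.011.

α = 10.349, β = 1.011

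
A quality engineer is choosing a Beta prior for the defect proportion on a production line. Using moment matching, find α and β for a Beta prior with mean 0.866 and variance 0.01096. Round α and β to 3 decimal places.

By moment matching, α+β = μ(1−μ)/σ² − 1 = (0.866·0.134)/0.01096 − 1 = 10.5880 − 1 = 9.5880.
Since α/(α+β) = μ, α = 0.866·9.5880 = 8.303 and β = 0.134·9.5880 = 1.285.

α = 8.303, β = 1.285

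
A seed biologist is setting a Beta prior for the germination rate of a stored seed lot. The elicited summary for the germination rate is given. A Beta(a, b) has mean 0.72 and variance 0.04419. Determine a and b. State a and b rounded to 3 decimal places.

a = 2.565, b = 0.997

By moment matching, a+b = μ(1−μ)/σ² − 1 = (0.72·0.28)/0.04419 − 1 = 4.5621 − 1 = 3.5621.
Since a/(a+b) = μ, a = 0.72·3.5621 = 2.565 and b = 0.28·3.5621 = 0.997.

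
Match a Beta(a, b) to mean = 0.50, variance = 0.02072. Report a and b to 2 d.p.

By moment matching, a+b = μ(1−μ)/σ² − 1 = (0.50·0.50)/0.02072 − 1 = 12.0656 − 1 = 11.0656.
Since a/(a+b) = μ, a = 0.50·11.0656 = 5.53 and b = 0.50·11.0656 = 5.53.

a = 5.53, b = 5.53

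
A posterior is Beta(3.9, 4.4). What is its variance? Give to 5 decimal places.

α+β = 8.3 and αβ = 17.16, so Var = αβ/[(α+β)²(α+β+1)] = 17.16/640.677 = 0.02678.

0.02678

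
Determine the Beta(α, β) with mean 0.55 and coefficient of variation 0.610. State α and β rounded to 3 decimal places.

α = 0.659, β = 0.539

σ = CV·μ = 0.610×0.55 = 0.33550, so σ² = 0.112560.
s+1 = μ(1−μ)/σ² = 0.2475/0.112560 = 2.1988, so s = α+β = 1.1988.
α = μs = 0.659, β = (1−μ)s = 0.539.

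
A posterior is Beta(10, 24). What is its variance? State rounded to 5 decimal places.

0.00593

μ = 10/34 = 0.294118; Var = μ(1−μ)/(α+β+1) = 0.2076125/35 = 0.00593.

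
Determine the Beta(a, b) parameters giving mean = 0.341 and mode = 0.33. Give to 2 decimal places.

a = 10.54, b = 20.37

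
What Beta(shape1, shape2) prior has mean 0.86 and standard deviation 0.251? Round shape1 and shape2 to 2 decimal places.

shape1 = 0.78, shape2 = 0.13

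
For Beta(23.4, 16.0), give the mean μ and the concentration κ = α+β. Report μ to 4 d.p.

μ = 0.5939, κ = 39.4

κ = α+β = 23.4+16.0 = 39.4; μ = α/κ = 23.4/39.4 = 0.5939.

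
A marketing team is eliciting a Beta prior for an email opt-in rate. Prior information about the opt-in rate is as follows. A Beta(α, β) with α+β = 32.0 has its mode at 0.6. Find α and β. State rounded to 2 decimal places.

α = 19.00, β = 13.00

Since the density peak of Beta(α,β) is at (α−1)/(α+β−2),
α = 1 + 0.6(32.0−2) = 19.00 and β = 32.0 − 19.00 = 13.00.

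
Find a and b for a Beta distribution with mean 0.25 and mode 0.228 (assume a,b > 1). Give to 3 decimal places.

a = 6.182, b = 18.545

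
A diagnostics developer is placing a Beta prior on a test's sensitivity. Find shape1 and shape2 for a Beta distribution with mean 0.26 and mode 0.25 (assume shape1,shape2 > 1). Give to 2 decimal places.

With s = shape1+shape2: μ = shape1/s and mode = (shape1−1)/(s−2). Eliminating shape1 = μs,
μs − 1 = m(s−2) ⇒ s(μ−m) = 1−2m ⇒ s = 0.50/0.01 = 50.0000.
So shape1 = μs = 13.00, shape2 = (1−μ)s = 37.00.

shape1 = 13.00, shape2 = 37.00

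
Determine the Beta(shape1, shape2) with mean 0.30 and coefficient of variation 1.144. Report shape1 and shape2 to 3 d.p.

σ = CV·μ = 1.144×0.30 = 0.34320, so σ² = 0.117786.
s+1 = μ(1−μ)/σ² = 0.2100/0.117786 = 1.7829, so s = shape1+shape2 = 0.7829.
shape1 = μs = 0.235, shape2 = (1−μ)s = 0.548.

shape1 = 0.235, shape2 = 0.548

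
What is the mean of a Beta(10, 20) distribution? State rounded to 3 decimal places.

The Beta mean is α/(α+β) = 10/(10+20) = 0.333.

0.333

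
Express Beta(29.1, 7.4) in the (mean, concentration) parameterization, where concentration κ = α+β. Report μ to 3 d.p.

μ = 0.797, κ = 36.5

κ = α+β = 29.1+7.4 = 36.5; μ = α/κ = 29.1/36.5 = 0.797.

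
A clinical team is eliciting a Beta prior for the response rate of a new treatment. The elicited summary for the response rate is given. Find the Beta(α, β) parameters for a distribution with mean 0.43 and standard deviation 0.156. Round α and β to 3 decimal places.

σ² = 0.156² = 0.024336.
With s = α+β, Var = μ(1−μ)/(s+1), so s+1 = (0.43×0.57)/0.024336 = 10.0715 and s = 9.0715.
α = μs = 3.901, β = (1−μ)s = 5.171.

α = 3.901, β = 5.171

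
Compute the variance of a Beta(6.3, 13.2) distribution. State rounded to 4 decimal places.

0.0107

μ = 6.3/19.5 = 0.323077; Var = μ(1−μ)/(α+β+1) = 0.2186982/20.5 = 0.0107.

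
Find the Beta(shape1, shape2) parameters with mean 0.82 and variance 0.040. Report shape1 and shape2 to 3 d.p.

By moment matching, shape1+shape2 = μ(1−μ)/σ² − 1 = (0.82·0.18)/0.040 − 1 = 3.6900 − 1 = 2.6900.
Since shape1/(shape1+shape2) = μ, shape1 = 0.82·2.6900 = 2.206 and shape2 = 0.18·2.6900 = 0.484.

shape1 = 2.206, shape2 = 0.484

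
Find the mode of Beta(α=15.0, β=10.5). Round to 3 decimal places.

The density x^(α−1)(1−x)^(β−1) is maximised at (α−1)/(α+β−2) = 14.0/23.5 = 0.596.

0.596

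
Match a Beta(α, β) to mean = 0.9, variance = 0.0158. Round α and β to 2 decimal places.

α = 4.23, β = 0.47

By moment matching, α+β = μ(1−μ)/σ² − 1 = (0.9·0.1)/0.0158 − 1 = 5.6962 − 1 = 4.6962.
Since α/(α+β) = μ, α = 0.9·4.6962 = 4.23 and β = 0.1·4.6962 = 0.47.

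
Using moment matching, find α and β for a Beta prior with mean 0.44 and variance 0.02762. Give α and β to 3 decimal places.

Let s = α+β. The Beta variance is μ(1−μ)/(s+1).
So s+1 = μ(1−μ)/σ² = (0.44×0.56)/0.02762 = 0.2464/0.02762 = 8.9211, giving s = 7.9211.
Then α = μs = 0.44×7.9211 = 3.485 and β = (1−μ)s = 0.56×7.9211 = 4.436.

α = 3.485, β = 4.436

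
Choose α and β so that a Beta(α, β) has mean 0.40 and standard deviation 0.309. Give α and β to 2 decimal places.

α = 0.61, β = 0.91

Variance = 0.309² = 0.095481. The moment-matching identity α+β = μ(1−μ)/Var − 1 gives
α+β = 0.2400/0.095481 − 1 = 1.5136, so α = μ·1.5136 = 0.61 and β = (1−μ)·1.5136 = 0.91.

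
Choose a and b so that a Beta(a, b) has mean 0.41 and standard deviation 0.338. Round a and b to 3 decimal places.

a = 0.458, b = 0.659

Variance = 0.338² = 0.114244. The moment-matching identity a+b = μ(1−μ)/Var − 1 gives
a+b = 0.2419/0.114244 − 1 = 1.1174, so a = μ·1.1174 = 0.458 and b = (1−μ)·1.1174 = 0.659.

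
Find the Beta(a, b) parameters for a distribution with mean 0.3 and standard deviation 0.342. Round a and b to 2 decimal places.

σ² = 0.342² = 0.116964.
With s = a+b, Var = μ(1−μ)/(s+1), so s+1 = (0.3×0.7)/0.116964 = 1.7954 and s = 0.7954.
a = μs = 0.24, b = (1−μ)s = 0.56.

a = 0.24, b = 0.56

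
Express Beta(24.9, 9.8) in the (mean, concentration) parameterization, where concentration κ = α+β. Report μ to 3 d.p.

μ = 0.718, κ = 34.7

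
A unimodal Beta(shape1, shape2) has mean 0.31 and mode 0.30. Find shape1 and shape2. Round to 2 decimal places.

With s = shape1+shape2: μ = shape1/s and mode = (shape1−1)/(s−2). Eliminating shape1 = μs,
μs − 1 = m(s−2) ⇒ s(μ−m) = 1−2m ⇒ s = 0.40/0.01 = 40.0000.
So shape1 = μs = 12.40, shape2 = (1−μ)s = 27.60.

shape1 = 12.40, shape2 = 27.60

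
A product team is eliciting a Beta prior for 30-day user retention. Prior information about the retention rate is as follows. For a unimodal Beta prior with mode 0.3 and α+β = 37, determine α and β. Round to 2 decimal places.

For α,β>1 the mode is (α−1)/(α+β−2), so α = mode·(κ−2)+1 = 0.3×35+1 = 11.50.
And β = (1−mode)·(κ−2)+1 = 0.7×35+1 = 25.50.

α = 11.50, β = 25.50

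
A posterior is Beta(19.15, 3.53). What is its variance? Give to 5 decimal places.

μ = 19.15/22.68 = 0.844356; Var = μ(1−μ)/(α+β+1) = 0.1314188/23.68 = 0.00555.

0.00555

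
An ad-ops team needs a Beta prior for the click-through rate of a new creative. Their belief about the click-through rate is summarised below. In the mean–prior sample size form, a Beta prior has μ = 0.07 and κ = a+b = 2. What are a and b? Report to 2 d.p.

a = 0.14, b = 1.86

Split κ in proportion μ : (1−μ): a = 0.07·2 = 0.14, b = 2 − 0.14 = 1.86.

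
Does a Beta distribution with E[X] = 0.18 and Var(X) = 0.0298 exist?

Yes

A Beta with mean μ has variance μ(1−μ)/(α+β+1) < μ(1−μ).
Here μ(1−μ) = 0.18×0.82 = 0.1476, and 0.0298 < 0.1476.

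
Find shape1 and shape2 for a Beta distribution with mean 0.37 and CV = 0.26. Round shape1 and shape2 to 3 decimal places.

shape1 = 8.950, shape2 = 15.238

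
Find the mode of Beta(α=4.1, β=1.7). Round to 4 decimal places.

With α,β > 1, mode = (α−1)/(α+β−2) = 3.1/3.8 = 0.8158.

0.8158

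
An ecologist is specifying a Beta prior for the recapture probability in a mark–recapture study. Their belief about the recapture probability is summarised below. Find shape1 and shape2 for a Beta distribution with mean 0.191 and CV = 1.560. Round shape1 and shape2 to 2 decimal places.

shape1 = 0.14, shape2 = 0.60

σ = CV·μ = 1.560×0.191 = 0.29796, so σ² = 0.088780.
s+1 = μ(1−μ)/σ² = 0.154519/0.088780 = 1.7405, so s = shape1+shape2 = 0.7405.
shape1 = μs = 0.14, shape2 = (1−μ)s = 0.60.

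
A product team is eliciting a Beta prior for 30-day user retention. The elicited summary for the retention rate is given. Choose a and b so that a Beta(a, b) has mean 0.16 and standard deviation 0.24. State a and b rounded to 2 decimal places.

a = 0.21, b = 1.12

Variance = 0.24² = 0.0576. The moment-matching identity a+b = μ(1−μ)/Var − 1 gives
a+b = 0.1344/0.0576 − 1 = 1.3333, so a = μ·1.3333 = 0.21 and b = (1−μ)·1.3333 = 1.12.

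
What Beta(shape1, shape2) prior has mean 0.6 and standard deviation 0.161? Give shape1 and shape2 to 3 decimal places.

Variance = 0.161² = 0.025921. The moment-matching identity shape1+shape2 = μ(1−μ)/Var − 1 gives
shape1+shape2 = 0.24/0.025921 − 1 = 8.2589, so shape1 = μ·8.2589 = 4.955 and shape2 = (1−μ)·8.2589 = 3.304.

shape1 = 4.955, shape2 = 3.304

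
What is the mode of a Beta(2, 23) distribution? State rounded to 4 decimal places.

The density x^(α−1)(1−x)^(β−1) is maximised at (α−1)/(α+β−2) = 1/23 = 0.0435.

0.0435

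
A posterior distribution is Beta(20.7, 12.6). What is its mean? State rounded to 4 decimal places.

0.6216

The Beta mean is α/(α+β) = 20.7/(20.7+12.6) = 0.6216.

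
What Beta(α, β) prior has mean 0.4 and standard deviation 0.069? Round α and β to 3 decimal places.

α = 19.764, β = 29.646

Variance = 0.069² = 0.004761. The moment-matching identity α+β = μ(1−μ)/Var − 1 gives
α+β = 0.24/0.004761 − 1 = 49.4096, so α = μ·49.4096 = 19.764 and β = (1−μ)·49.4096 = 29.646.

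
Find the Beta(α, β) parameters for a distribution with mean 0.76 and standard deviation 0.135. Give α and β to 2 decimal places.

σ² = 0.135² = 0.018225.
With s = α+β, Var = μ(1−μ)/(s+1), so s+1 = (0.76×0.24)/0.018225 = 10.0082 and s = 9.0082.
α = μs = 6.85, β = (1−μ)s = 2.16.

α = 6.85, β = 2.16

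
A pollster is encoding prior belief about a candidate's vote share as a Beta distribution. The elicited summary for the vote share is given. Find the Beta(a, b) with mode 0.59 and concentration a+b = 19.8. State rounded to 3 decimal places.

Since the density peak of Beta(a,b) is at (a−1)/(a+b−2),
a = 1 + 0.59(19.8−2) = 11.502 and b = 19.8 − 11.502 = 8.298.

a = 11.502, b = 8.298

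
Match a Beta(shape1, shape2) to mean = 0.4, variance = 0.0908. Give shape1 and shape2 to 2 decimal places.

shape1 = 0.66, shape2 = 0.99

Write ν = shape1+shape2; then shape1 = μν and Var = μ(1−μ)/(ν+1).
ν = μ(1−μ)/Var − 1 = 0.24/0.0908 − 1 = 1.6432.
shape1 = 0.4·1.6432 = 0.66, shape2 = 0.6·1.6432 = 0.99.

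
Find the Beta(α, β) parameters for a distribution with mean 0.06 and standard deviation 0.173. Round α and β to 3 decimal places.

Variance = 0.173² = 0.029929. The moment-matching identity α+β = μ(1−μ)/Var − 1 gives
α+β = 0.0564/0.029929 − 1 = 0.8845, so α = μ·0.8845 = 0.053 and β = (1−μ)·0.8845 = 0.831.

α = 0.053, β = 0.831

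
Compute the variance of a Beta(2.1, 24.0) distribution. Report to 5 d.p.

0.00273

Var = αβ/[(α+β)²(α+β+1)] = (2.1×24.0)/(26.1²×27.1) = 50.40/18460.791 = 0.00273.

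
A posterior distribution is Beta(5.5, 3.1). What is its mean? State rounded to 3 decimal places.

The Beta mean is α/(α+β) = 5.5/(5.5+3.1) = 0.640.

0.640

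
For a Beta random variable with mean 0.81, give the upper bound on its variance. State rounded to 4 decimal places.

0.1539

Var = μ(1−μ)/(α+β+1), which approaches μ(1−μ) as α+β → 0.
So the supremum is μ(1−μ) = 0.81×0.19 = 0.1539.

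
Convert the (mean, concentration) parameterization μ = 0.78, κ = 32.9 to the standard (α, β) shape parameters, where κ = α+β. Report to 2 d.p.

α = 25.66, β = 7.24

α = μκ = 0.78×32.9 = 25.66 and β = (1−μ)κ = 0.22×32.9 = 7.24.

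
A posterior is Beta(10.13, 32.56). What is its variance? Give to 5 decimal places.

Var = αβ/[(α+β)²(α+β+1)] = (10.13×32.56)/(42.69²×43.69) = 329.8328/79622.233209 = 0.00414.

0.00414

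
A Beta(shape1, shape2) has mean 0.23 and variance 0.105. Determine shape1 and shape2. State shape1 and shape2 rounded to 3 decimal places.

shape1 = 0.158, shape2 = 0.529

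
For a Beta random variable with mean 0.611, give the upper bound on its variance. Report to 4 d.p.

0.2377

For fixed mean μ the Beta variance is μ(1−μ)/(α+β+1), increasing as α+β decreases.
Its least upper bound (not attained) is μ(1−μ) = 0.611·0.389 = 0.2377.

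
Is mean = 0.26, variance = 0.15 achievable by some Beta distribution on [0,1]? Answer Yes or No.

A Beta with mean μ has variance μ(1−μ)/(α+β+1) < μ(1−μ).
Here μ(1−μ) = 0.26×0.74 = 0.1924, and 0.15 < 0.1924.

Yes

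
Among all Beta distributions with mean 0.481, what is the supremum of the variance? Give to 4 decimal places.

For fixed mean μ the Beta variance is μ(1−μ)/(α+β+1), increasing as α+β decreases.
Its least upper bound (not attained) is μ(1−μ) = 0.481·0.519 = 0.2496.

0.2496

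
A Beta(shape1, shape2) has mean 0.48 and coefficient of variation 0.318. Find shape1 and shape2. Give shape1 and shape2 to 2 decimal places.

Var = (CV·μ)² = (0.318×0.48)² = 0.023299.
shape1+shape2 = μ(1−μ)/Var − 1 = 0.2496/0.023299 − 1 = 9.7129.
Thus shape1 = 0.48·9.7129 = 4.66 and shape2 = 0.52·9.7129 = 5.05.

shape1 = 4.66, shape2 = 5.05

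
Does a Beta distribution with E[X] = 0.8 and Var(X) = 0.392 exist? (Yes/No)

No

A Beta with mean μ has variance μ(1−μ)/(α+β+1) < μ(1−μ).
Here μ(1−μ) = 0.8×0.2 = 0.16, and 0.392 ≥ 0.16.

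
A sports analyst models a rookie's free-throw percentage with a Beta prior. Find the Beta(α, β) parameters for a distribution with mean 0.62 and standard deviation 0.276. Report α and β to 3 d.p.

α = 1.298, β = 0.795

Variance = 0.276² = 0.076176. The moment-matching identity α+β = μ(1−μ)/Var − 1 gives
α+β = 0.2356/0.076176 − 1 = 2.0928, so α = μ·2.0928 = 1.298 and β = (1−μ)·2.0928 = 0.795.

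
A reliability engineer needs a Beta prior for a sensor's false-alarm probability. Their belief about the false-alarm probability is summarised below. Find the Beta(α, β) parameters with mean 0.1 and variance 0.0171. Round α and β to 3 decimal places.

α = 0.426, β = 3.837

By moment matching, α+β = μ(1−μ)/σ² − 1 = (0.1·0.9)/0.0171 − 1 = 5.2632 − 1 = 4.2632.
Since α/(α+β) = μ, α = 0.1·4.2632 = 0.426 and β = 0.9·4.2632 = 3.837.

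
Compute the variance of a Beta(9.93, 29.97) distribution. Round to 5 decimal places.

0.00457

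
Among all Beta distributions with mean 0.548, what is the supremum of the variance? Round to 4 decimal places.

0.2477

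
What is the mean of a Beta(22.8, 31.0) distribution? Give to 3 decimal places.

The Beta mean is α/(α+β) = 22.8/(22.8+31.0) = 0.424.

0.424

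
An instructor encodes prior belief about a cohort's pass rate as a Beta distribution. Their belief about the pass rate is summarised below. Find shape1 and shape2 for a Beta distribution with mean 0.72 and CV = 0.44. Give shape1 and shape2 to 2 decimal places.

Var = (CV·μ)² = (0.44×0.72)² = 0.100362.
shape1+shape2 = μ(1−μ)/Var − 1 = 0.2016/0.100362 − 1 = 1.0087.
Thus shape1 = 0.72·1.0087 = 0.73 and shape2 = 0.28·1.0087 = 0.28.

shape1 = 0.73, shape2 = 0.28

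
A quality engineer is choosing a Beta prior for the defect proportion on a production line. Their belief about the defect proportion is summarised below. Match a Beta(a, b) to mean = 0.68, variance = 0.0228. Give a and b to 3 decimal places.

a = 5.810, b = 2.734

Write ν = a+b; then a = μν and Var = μ(1−μ)/(ν+1).
ν = μ(1−μ)/Var − 1 = 0.2176/0.0228 − 1 = 8.5439.
a = 0.68·8.5439 = 5.810, b = 0.32·8.5439 = 2.734.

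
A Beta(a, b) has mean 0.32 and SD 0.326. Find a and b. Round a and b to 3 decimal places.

Variance = 0.326² = 0.106276. The moment-matching identity a+b = μ(1−μ)/Var − 1 gives
a+b = 0.2176/0.106276 − 1 = 1.0475, so a = μ·1.0475 = 0.335 and b = (1−μ)·1.0475 = 0.712.

a = 0.335, b = 0.712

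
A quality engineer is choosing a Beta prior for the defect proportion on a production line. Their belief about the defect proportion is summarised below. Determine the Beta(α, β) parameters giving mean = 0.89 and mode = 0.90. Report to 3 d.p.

Let s = α+β. Mean gives α = μs = 0.89s; mode gives (α−1)/(s−2) = 0.90.
Substituting: 0.89s − 1 = 0.90(s−2) = 0.90s − 1.80, so -0.01s = -0.80 and s = 80.0000.
Then α = 0.89×80.0000 = 71.200 and β = s−α = 8.800.

α = 71.200, β = 8.800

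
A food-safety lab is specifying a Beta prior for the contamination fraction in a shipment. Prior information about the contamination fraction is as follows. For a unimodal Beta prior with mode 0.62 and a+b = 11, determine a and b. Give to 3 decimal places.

For a,b>1 the mode is (a−1)/(a+b−2), so a = mode·(κ−2)+1 = 0.62×9+1 = 6.580.
And b = (1−mode)·(κ−2)+1 = 0.38×9+1 = 4.420.

a = 6.580, b = 4.420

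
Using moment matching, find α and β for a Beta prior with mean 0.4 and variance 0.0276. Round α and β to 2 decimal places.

α = 3.08, β = 4.62

By moment matching, α+β = μ(1−μ)/σ² − 1 = (0.4·0.6)/0.0276 − 1 = 8.6957 − 1 = 7.6957.
Since α/(α+β) = μ, α = 0.4·7.6957 = 3.08 and β = 0.6·7.6957 = 4.62.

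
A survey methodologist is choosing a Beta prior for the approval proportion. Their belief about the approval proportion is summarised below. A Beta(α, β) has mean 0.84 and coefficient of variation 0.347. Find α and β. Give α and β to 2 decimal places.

α = 0.49, β = 0.09

Var = (CV·μ)² = (0.347×0.84)² = 0.084961.
α+β = μ(1−μ)/Var − 1 = 0.1344/0.084961 − 1 = 0.5819.
Thus α = 0.84·0.5819 = 0.49 and β = 0.16·0.5819 = 0.09.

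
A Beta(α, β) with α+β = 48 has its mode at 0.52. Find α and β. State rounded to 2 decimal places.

For α,β>1 the mode is (α−1)/(α+β−2), so α = mode·(κ−2)+1 = 0.52×46+1 = 24.92.
And β = (1−mode)·(κ−2)+1 = 0.48×46+1 = 23.08.

α = 24.92, β = 23.08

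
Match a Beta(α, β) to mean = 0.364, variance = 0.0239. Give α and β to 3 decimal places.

α = 3.162, β = 5.525

By moment matching, α+β = μ(1−μ)/σ² − 1 = (0.364·0.636)/0.0239 − 1 = 9.6864 − 1 = 8.6864.
Since α/(α+β) = μ, α = 0.364·8.6864 = 3.162 and β = 0.636·8.6864 = 5.525.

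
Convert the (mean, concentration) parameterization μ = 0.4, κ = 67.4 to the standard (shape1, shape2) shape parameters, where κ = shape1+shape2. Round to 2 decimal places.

shape1 = μκ = 0.4×67.4 = 26.96 and shape2 = (1−μ)κ = 0.6×67.4 = 40.44.

shape1 = 26.96, shape2 = 40.44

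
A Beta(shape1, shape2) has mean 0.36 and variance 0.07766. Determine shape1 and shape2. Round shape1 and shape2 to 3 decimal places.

By moment matching, shape1+shape2 = μ(1−μ)/σ² − 1 = (0.36·0.64)/0.07766 − 1 = 2.9668 − 1 = 1.9668.
Since shape1/(shape1+shape2) = μ, shape1 = 0.36·1.9668 = 0.708 and shape2 = 0.64·1.9668 = 1.259.

shape1 = 0.708, shape2 = 1.259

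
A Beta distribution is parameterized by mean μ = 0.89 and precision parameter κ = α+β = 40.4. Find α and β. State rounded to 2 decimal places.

α = 35.96, β = 4.44

α = μκ = 0.89×40.4 = 35.96 and β = (1−μ)κ = 0.11×40.4 = 4.44.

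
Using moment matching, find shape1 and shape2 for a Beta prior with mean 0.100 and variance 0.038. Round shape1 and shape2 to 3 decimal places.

shape1 = 0.137, shape2 = 1.232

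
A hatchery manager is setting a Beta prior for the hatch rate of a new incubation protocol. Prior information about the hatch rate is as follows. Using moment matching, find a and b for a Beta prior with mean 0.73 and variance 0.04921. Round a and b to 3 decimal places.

Let s = a+b. The Beta variance is μ(1−μ)/(s+1).
So s+1 = μ(1−μ)/σ² = (0.73×0.27)/0.04921 = 0.1971/0.04921 = 4.0053, giving s = 3.0053.
Then a = μs = 0.73×3.0053 = 2.194 and b = (1−μ)s = 0.27×3.0053 = 0.811.

a = 2.194, b = 0.811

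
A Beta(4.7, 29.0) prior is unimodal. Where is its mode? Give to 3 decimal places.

With α,β > 1, mode = (α−1)/(α+β−2) = 3.7/31.7 = 0.117.

0.117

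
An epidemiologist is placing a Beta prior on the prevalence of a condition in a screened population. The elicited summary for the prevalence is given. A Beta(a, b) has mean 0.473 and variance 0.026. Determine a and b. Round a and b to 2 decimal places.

a = 4.06, b = 4.53

By moment matching, a+b = μ(1−μ)/σ² − 1 = (0.473·0.527)/0.026 − 1 = 9.5873 − 1 = 8.5873.
Since a/(a+b) = μ, a = 0.473·8.5873 = 4.06 and b = 0.527·8.5873 = 4.53.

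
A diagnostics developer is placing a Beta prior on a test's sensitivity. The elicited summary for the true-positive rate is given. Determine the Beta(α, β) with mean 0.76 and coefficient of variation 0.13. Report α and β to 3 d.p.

α = 13.441, β = 4.245

Var = (CV·μ)² = (0.13×0.76)² = 0.009761.
α+β = μ(1−μ)/Var − 1 = 0.1824/0.009761 − 1 = 17.6858.
Thus α = 0.76·17.6858 = 13.441 and β = 0.24·17.6858 = 4.245.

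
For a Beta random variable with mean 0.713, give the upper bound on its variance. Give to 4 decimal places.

0.2046

Var = μ(1−μ)/(α+β+1), which approaches μ(1−μ) as α+β → 0.
So the supremum is μ(1−μ) = 0.713×0.287 = 0.2046.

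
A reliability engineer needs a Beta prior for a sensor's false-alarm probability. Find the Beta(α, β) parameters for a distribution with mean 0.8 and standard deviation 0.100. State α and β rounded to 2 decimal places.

α = 12.00, β = 3.00

σ² = 0.100² = 0.010000.
With s = α+β, Var = μ(1−μ)/(s+1), so s+1 = (0.8×0.2)/0.010000 = 16.0000 and s = 15.0000.
α = μs = 12.00, β = (1−μ)s = 3.00.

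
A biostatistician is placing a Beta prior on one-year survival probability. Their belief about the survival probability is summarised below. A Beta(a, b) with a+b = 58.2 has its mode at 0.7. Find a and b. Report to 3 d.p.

Mode = (a−1)/(κ−2) with κ = a+b, so a−1 = 0.7·56.2 = 39.340.
a = 40.340; b = κ − a = 17.860.

a = 40.340, b = 17.860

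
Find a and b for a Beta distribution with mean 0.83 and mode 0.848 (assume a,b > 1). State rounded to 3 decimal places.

a = 32.093, b = 6.573

With s = a+b: μ = a/s and mode = (a−1)/(s−2). Eliminating a = μs,
μs − 1 = m(s−2) ⇒ s(μ−m) = 1−2m ⇒ s = -0.696/-0.018 = 38.6667.
So a = μs = 32.093, b = (1−μ)s = 6.573.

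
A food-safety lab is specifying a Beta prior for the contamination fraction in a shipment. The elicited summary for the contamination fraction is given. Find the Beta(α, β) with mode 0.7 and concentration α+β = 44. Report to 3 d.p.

For α,β>1 the mode is (α−1)/(α+β−2), so α = mode·(κ−2)+1 = 0.7×42+1 = 30.400.
And β = (1−mode)·(κ−2)+1 = 0.3×42+1 = 13.600.

α = 30.400, β = 13.600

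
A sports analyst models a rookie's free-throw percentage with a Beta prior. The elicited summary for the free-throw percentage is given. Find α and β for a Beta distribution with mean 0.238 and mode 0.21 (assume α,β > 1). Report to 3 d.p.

α = 4.930, β = 15.784

Let s = α+β. Mean gives α = μs = 0.238s; mode gives (α−1)/(s−2) = 0.21.
Substituting: 0.238s − 1 = 0.21(s−2) = 0.21s − 0.42, so 0.028s = 0.58 and s = 20.7143.
Then α = 0.238×20.7143 = 4.930 and β = s−α = 15.784.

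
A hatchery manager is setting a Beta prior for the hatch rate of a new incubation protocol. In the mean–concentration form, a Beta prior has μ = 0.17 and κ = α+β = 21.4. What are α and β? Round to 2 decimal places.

α = μκ = 0.17×21.4 = 3.64 and β = (1−μ)κ = 0.83×21.4 = 17.76.

α = 3.64, β = 17.76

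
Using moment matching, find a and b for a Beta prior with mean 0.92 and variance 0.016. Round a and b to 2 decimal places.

Let s = a+b. The Beta variance is μ(1−μ)/(s+1).
So s+1 = μ(1−μ)/σ² = (0.92×0.08)/0.016 = 0.0736/0.016 = 4.6000, giving s = 3.6000.
Then a = μs = 0.92×3.6000 = 3.31 and b = (1−μ)s = 0.08×3.6000 = 0.29.

a = 3.31, b = 0.29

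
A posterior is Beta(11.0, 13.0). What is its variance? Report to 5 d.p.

0.00993

Var = αβ/[(α+β)²(α+β+1)] = (11.0×13.0)/(24.0²×25.0) = 143.00/14400.000 = 0.00993.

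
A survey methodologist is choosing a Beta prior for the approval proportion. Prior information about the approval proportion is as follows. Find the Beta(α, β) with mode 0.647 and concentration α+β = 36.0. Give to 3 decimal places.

α = 22.998, β = 13.002

Since the density peak of Beta(α,β) is at (α−1)/(α+β−2),
α = 1 + 0.647(36.0−2) = 22.998 and β = 36.0 − 22.998 = 13.002.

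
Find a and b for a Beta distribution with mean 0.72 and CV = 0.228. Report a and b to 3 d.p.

a = 4.666, b = 1.815

Var = (CV·μ)² = (0.228×0.72)² = 0.026949.
a+b = μ(1−μ)/Var − 1 = 0.2016/0.026949 − 1 = 6.4809.
Thus a = 0.72·6.4809 = 4.666 and b = 0.28·6.4809 = 1.815.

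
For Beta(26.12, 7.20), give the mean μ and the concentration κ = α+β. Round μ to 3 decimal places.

κ = α+β = 26.12+7.20 = 33.32; μ = α/κ = 26.12/33.32 = 0.784.

μ = 0.784, κ = 33.32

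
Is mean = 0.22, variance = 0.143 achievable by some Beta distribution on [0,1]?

Yes

The Beta variance bound is σ² < μ(1−μ).
Here μ(1−μ) = 0.22×0.78 = 0.1716, and 0.143 < 0.1716.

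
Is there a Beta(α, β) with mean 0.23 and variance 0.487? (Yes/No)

The Beta variance bound is σ² < μ(1−μ).
Here μ(1−μ) = 0.23×0.77 = 0.1771, and 0.487 ≥ 0.1771.

No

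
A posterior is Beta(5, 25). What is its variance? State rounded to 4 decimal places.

α+β = 30 and αβ = 125, so Var = αβ/[(α+β)²(α+β+1)] = 125/27900 = 0.0045.

0.0045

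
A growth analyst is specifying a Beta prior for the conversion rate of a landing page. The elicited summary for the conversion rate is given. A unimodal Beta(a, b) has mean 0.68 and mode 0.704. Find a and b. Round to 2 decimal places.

Let s = a+b. Mean gives a = μs = 0.68s; mode gives (a−1)/(s−2) = 0.704.
Substituting: 0.68s − 1 = 0.704(s−2) = 0.704s − 1.408, so -0.024s = -0.408 and s = 17.0000.
Then a = 0.68×17.0000 = 11.56 and b = s−a = 5.44.

a = 11.56, b = 5.44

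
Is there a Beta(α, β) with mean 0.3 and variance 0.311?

No

A Beta with mean μ has variance μ(1−μ)/(α+β+1) < μ(1−μ).
Here μ(1−μ) = 0.3×0.7 = 0.21, and 0.311 ≥ 0.21.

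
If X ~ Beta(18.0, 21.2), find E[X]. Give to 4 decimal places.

0.4592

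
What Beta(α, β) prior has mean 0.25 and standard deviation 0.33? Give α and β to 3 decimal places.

α = 0.180, β = 0.541

First σ² = 0.1089. Setting α = μn, β = (1−μ)n with n = α+β,
μ(1−μ)/(n+1) = 0.1089 ⇒ n+1 = 0.1875/0.1089 = 1.7218 ⇒ n = 0.7218.
Hence α = 0.25×0.7218 = 0.180, β = 0.75×0.7218 = 0.541.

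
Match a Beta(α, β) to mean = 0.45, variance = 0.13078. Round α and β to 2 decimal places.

α = 0.40, β = 0.49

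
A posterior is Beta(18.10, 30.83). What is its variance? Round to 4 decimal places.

0.0047

μ = 18.10/48.93 = 0.369916; Var = μ(1−μ)/(α+β+1) = 0.2330782/49.93 = 0.0047.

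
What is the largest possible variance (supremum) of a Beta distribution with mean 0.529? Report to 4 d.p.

0.2492

For fixed mean μ the Beta variance is μ(1−μ)/(α+β+1), increasing as α+β decreases.
Its least upper bound (not attained) is μ(1−μ) = 0.529·0.471 = 0.2492.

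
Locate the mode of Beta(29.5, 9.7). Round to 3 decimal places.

0.766

With α,β > 1, mode = (α−1)/(α+β−2) = 28.5/37.2 = 0.766.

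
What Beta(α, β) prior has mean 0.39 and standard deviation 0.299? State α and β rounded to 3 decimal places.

α = 0.648, β = 1.013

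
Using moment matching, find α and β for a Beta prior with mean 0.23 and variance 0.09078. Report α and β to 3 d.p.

By moment matching, α+β = μ(1−μ)/σ² − 1 = (0.23·0.77)/0.09078 − 1 = 1.9509 − 1 = 0.9509.
Since α/(α+β) = μ, α = 0.23·0.9509 = 0.219 and β = 0.77·0.9509 = 0.732.

α = 0.219, β = 0.732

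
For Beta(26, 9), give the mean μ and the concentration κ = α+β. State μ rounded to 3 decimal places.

κ = α+β = 26+9 = 35; μ = α/κ = 26/35 = 0.743.

μ = 0.743, κ = 35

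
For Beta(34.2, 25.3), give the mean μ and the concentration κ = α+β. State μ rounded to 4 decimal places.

μ = 0.5748, κ = 59.5

κ = α+β = 34.2+25.3 = 59.5; μ = α/κ = 34.2/59.5 = 0.5748.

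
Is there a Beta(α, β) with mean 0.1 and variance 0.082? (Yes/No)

Yes

The Beta variance bound is σ² < μ(1−μ).
Here μ(1−μ) = 0.1×0.9 = 0.09, and 0.082 < 0.09.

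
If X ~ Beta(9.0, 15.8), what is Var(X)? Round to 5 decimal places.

α+β = 24.8 and αβ = 142.20, so Var = αβ/[(α+β)²(α+β+1)] = 142.20/15868.032 = 0.00896.

0.00896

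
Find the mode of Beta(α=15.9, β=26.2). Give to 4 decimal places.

0.3716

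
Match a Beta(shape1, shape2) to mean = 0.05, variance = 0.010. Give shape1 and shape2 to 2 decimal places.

shape1 = 0.19, shape2 = 3.56

Write ν = shape1+shape2; then shape1 = μν and Var = μ(1−μ)/(ν+1).
ν = μ(1−μ)/Var − 1 = 0.0475/0.010 − 1 = 3.7500.
shape1 = 0.05·3.7500 = 0.19, shape2 = 0.95·3.7500 = 3.56.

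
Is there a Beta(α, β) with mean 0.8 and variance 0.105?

Yes

For any Beta, Var(X) < E[X]·(1−E[X]).
Here μ(1−μ) = 0.8×0.2 = 0.16, and 0.105 < 0.16.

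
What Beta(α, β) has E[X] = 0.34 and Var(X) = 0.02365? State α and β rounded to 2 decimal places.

α = 2.89, β = 5.60

By moment matching, α+β = μ(1−μ)/σ² − 1 = (0.34·0.66)/0.02365 − 1 = 9.4884 − 1 = 8.4884.
Since α/(α+β) = μ, α = 0.34·8.4884 = 2.89 and β = 0.66·8.4884 = 5.60.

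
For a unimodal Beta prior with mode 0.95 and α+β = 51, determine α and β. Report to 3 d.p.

Mode = (α−1)/(κ−2) with κ = α+β, so α−1 = 0.95·49 = 46.550.
α = 47.550; β = κ − α = 3.450.

α = 47.550, β = 3.450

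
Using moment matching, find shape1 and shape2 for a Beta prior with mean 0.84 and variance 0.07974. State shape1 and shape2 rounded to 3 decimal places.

shape1 = 0.576, shape2 = 0.110

Write ν = shape1+shape2; then shape1 = μν and Var = μ(1−μ)/(ν+1).
ν = μ(1−μ)/Var − 1 = 0.1344/0.07974 − 1 = 0.6855.
shape1 = 0.84·0.6855 = 0.576, shape2 = 0.16·0.6855 = 0.110.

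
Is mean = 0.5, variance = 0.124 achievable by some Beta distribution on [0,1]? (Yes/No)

A Beta with mean μ has variance μ(1−μ)/(α+β+1) < μ(1−μ).
Here μ(1−μ) = 0.5×0.5 = 0.25, and 0.124 < 0.25.

Yes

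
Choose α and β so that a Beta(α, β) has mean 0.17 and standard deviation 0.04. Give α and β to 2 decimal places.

σ² = 0.04² = 0.0016.
With s = α+β, Var = μ(1−μ)/(s+1), so s+1 = (0.17×0.83)/0.0016 = 88.1875 and s = 87.1875.
α = μs = 14.82, β = (1−μ)s = 72.37.

α = 14.82, β = 72.37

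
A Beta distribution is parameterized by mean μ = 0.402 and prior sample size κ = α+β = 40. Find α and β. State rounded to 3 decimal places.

α = 16.080, β = 23.920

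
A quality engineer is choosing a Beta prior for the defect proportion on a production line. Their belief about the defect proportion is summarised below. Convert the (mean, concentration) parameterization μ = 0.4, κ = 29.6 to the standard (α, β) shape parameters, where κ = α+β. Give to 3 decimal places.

α = 11.840, β = 17.760

Split κ in proportion μ : (1−μ): α = 0.4·29.6 = 11.840, β = 29.6 − 11.840 = 17.760.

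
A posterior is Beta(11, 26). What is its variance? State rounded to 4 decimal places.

0.0055

α+β = 37 and αβ = 286, so Var = αβ/[(α+β)²(α+β+1)] = 286/52022 = 0.0055.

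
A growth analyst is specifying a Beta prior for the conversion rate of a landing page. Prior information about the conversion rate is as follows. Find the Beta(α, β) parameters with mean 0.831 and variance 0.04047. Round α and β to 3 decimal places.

Write ν = α+β; then α = μν and Var = μ(1−μ)/(ν+1).
ν = μ(1−μ)/Var − 1 = 0.140439/0.04047 − 1 = 2.4702.
α = 0.831·2.4702 = 2.053, β = 0.169·2.4702 = 0.417.

α = 2.053, β = 0.417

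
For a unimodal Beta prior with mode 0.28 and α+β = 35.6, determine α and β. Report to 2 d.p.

α = 10.41, β = 25.19

Mode = (α−1)/(κ−2) with κ = α+β, so α−1 = 0.28·33.6 = 9.41.
α = 10.41; β = κ − α = 25.19.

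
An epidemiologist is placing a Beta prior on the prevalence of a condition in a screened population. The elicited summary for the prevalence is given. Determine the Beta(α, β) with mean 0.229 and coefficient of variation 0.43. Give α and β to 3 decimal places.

σ = CV·μ = 0.43×0.229 = 0.09847, so σ² = 0.009696.
s+1 = μ(1−μ)/σ² = 0.176559/0.009696 = 18.2088, so s = α+β = 17.2088.
α = μs = 3.941, β = (1−μ)s = 13.268.

α = 3.941, β = 13.268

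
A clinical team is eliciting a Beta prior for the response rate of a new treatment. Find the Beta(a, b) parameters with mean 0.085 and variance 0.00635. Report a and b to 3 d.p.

a = 0.956, b = 10.292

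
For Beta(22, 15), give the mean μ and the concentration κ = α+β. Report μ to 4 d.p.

μ = 0.5946, κ = 37

κ = α+β = 22+15 = 37; μ = α/κ = 22/37 = 0.5946.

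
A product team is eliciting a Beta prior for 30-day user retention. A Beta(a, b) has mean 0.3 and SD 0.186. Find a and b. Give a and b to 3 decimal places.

σ² = 0.186² = 0.034596.
With s = a+b, Var = μ(1−μ)/(s+1), so s+1 = (0.3×0.7)/0.034596 = 6.0701 and s = 5.0701.
a = μs = 1.521, b = (1−μ)s = 3.549.

a = 1.521, b = 3.549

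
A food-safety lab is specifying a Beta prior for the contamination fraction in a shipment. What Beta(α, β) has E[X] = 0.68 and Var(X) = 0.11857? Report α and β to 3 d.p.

By moment matching, α+β = μ(1−μ)/σ² − 1 = (0.68·0.32)/0.11857 − 1 = 1.8352 − 1 = 0.8352.
Since α/(α+β) = μ, α = 0.68·0.8352 = 0.568 and β = 0.32·0.8352 = 0.267.

α = 0.568, β = 0.267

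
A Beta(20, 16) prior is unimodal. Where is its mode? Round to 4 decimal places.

0.5588

With α,β > 1, mode = (α−1)/(α+β−2) = 19/34 = 0.5588.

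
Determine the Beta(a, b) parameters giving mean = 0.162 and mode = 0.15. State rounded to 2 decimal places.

a = 9.45, b = 48.88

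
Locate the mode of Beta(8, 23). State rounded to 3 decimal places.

The density x^(α−1)(1−x)^(β−1) is maximised at (α−1)/(α+β−2) = 7/29 = 0.241.

0.241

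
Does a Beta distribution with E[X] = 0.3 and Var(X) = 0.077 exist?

Yes

For any Beta, Var(X) < E[X]·(1−E[X]).
Here μ(1−μ) = 0.3×0.7 = 0.21, and 0.077 < 0.21.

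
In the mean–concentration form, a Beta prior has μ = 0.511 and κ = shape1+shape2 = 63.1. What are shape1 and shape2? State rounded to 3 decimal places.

shape1 = 32.244, shape2 = 30.856

Split κ in proportion μ : (1−μ): shape1 = 0.511·63.1 = 32.244, shape2 = 63.1 − 32.244 = 30.856.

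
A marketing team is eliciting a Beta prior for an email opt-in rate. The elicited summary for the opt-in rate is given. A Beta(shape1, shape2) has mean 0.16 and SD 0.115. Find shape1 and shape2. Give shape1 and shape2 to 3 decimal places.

First σ² = 0.013225. Setting shape1 = μn, shape2 = (1−μ)n with n = shape1+shape2,
μ(1−μ)/(n+1) = 0.013225 ⇒ n+1 = 0.1344/0.013225 = 10.1626 ⇒ n = 9.1626.
Hence shape1 = 0.16×9.1626 = 1.466, shape2 = 0.84×9.1626 = 7.697.

shape1 = 1.466, shape2 = 7.697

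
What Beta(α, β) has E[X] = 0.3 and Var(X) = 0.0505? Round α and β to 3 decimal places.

By moment matching, α+β = μ(1−μ)/σ² − 1 = (0.3·0.7)/0.0505 − 1 = 4.1584 − 1 = 3.1584.
Since α/(α+β) = μ, α = 0.3·3.1584 = 0.948 and β = 0.7·3.1584 = 2.211.

α = 0.948, β = 2.211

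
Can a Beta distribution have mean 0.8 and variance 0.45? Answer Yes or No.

The Beta variance bound is σ² < μ(1−μ).
Here μ(1−μ) = 0.8×0.2 = 0.16, and 0.45 ≥ 0.16.

No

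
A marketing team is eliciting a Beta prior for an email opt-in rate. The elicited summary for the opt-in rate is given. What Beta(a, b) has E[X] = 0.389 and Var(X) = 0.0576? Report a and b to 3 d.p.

By moment matching, a+b = μ(1−μ)/σ² − 1 = (0.389·0.611)/0.0576 − 1 = 4.1264 − 1 = 3.1264.
Since a/(a+b) = μ, a = 0.389·3.1264 = 1.216 and b = 0.611·3.1264 = 1.910.

a = 1.216, b = 1.910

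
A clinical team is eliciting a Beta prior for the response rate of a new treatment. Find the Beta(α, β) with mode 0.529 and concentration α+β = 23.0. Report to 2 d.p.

α = 12.11, β = 10.89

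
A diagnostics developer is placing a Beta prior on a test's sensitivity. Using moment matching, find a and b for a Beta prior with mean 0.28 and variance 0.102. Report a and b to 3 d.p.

a = 0.273, b = 0.703

Write ν = a+b; then a = μν and Var = μ(1−μ)/(ν+1).
ν = μ(1−μ)/Var − 1 = 0.2016/0.102 − 1 = 0.9765.
a = 0.28·0.9765 = 0.273, b = 0.72·0.9765 = 0.703.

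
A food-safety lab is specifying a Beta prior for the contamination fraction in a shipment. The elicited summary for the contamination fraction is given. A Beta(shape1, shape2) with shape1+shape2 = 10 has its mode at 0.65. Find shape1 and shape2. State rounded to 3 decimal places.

shape1 = 6.200, shape2 = 3.800

Mode = (shape1−1)/(κ−2) with κ = shape1+shape2, so shape1−1 = 0.65·8 = 5.200.
shape1 = 6.200; shape2 = κ − shape1 = 3.800.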